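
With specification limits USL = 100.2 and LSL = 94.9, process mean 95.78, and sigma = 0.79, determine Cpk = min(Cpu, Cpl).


Cpu = (USL - mean) / (3*sigma) = (100.2 - 95.78) / (3*0.79) = 1.8650
Cpl = (mean - LSL) / (3*sigma) = (95.78 - 94.9) / (3*0.79) = 0.3713
Cpk = min(Cpu, Cpl) = 0.3713

0.3713


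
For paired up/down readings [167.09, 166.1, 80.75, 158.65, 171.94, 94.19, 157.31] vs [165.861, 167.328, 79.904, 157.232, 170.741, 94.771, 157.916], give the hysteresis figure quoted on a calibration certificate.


|167.09 - 165.861| = 1.2290
|166.1 - 167.328| = 1.2280
|80.75 - 79.904| = 0.8460
|158.65 - 157.232| = 1.4180
|171.94 - 170.741| = 1.1990
|94.19 - 94.771| = 0.5810
|157.31 - 157.916| = 0.6060
hysteresis = max(diffs) = 1.4180

1.4180


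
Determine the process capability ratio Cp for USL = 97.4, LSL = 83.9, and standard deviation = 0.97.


Cp = (USL - LSL) / (6 * sigma)
= (97.4 - 83.9) / (6 * 0.97)
= 13.5000 / 5.8200
= 2.3196

2.3196


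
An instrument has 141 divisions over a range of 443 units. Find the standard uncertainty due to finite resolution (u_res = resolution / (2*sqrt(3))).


resolution = range / divisions
resolution = 443 / 141 = 3.141844
u_res = resolution / (2*sqrt(3))
u_res = 3.141844 / 3.4641016
u_res = 0.9070

0.9070


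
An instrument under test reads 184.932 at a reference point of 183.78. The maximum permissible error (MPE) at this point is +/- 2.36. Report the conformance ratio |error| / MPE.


e = indication - reference = 184.932 - 183.78 = 1.1520
|e| = 1.1520
ratio = |e| / MPE = 1.1520 / 2.36
ratio = 0.4881

0.4881


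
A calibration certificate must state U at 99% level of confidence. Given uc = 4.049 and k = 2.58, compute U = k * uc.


U = k * uc
U = 2.58 * 4.049
U = 10.4464

10.4464


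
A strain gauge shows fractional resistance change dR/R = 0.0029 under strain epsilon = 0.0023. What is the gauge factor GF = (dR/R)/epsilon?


GF = (dR/R) / epsilon
= 0.0029 / 0.0023
= 1.2609

1.2609


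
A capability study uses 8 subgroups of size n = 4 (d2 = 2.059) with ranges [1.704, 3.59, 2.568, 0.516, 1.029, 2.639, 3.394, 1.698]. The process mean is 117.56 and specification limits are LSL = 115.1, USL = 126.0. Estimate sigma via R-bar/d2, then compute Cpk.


R_bar = (1.704 + 3.59 + 2.568 + 0.516 + 1.029 + 2.639 + 3.394 + 1.698) / 8 = 2.14225
sigma = R_bar / d2 = 2.14225 / 2.059 = 1.0404322
Cp = (USL - LSL)/(6*sigma) = (126.0 - 115.1)/(6*1.0404322) = 1.7461
Cpu = (126.0 - 117.56)/(3*1.0404322) = 2.7040
Cpl = (117.56 - 115.1)/(3*1.0404322) = 0.7881
Cpk = min(Cpu, Cpl) = 0.7881

0.7881


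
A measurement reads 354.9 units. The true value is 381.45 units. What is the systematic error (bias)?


Systematic error = measured - true
= 354.9 - 381.45
= -26.5500

-26.5500


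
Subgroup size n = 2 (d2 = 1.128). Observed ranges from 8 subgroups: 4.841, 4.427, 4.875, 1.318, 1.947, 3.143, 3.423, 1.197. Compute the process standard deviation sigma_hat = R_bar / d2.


R_bar = (4.841 + 4.427 + 4.875 + 1.318 + 1.947 + 3.143 + 3.423 + 1.197) / 8
R_bar = 25.171 / 8 = 3.146375
sigma_hat = R_bar / d2 = 3.146375 / 1.128 = 2.7893

2.7893


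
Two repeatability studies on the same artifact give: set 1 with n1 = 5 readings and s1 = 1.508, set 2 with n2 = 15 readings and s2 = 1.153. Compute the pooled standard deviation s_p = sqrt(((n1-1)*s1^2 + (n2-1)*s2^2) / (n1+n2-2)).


s_p = sqrt(((n1-1)*s1^2 + (n2-1)*s2^2) / (n1+n2-2))
numerator = (5-1)*1.508^2 + (15-1)*1.153^2 = 9.096256 + 18.611726 = 27.707982
denominator = 5 + 15 - 2 = 18
s_p^2 = 27.707982 / 18 = 1.5393323
s_p = sqrt(1.5393323) = 1.2407

1.2407


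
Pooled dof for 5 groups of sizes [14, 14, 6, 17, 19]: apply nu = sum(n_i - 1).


nu = sum_i (n_i - 1)
nu = ((14 - 1) + (14 - 1) + (6 - 1) + (17 - 1) + (19 - 1))
nu = 13 + 13 + 5 + 16 + 18
nu = 65

65


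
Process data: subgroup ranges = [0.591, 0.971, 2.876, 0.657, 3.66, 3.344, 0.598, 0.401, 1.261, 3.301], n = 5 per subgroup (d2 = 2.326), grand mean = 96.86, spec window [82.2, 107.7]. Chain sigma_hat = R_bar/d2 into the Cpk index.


R_bar = (0.591 + 0.971 + 2.876 + 0.657 + 3.66 + 3.344 + 0.598 + 0.401 + 1.261 + 3.301) / 10 = 1.766
sigma = R_bar / d2 = 1.766 / 2.326 = 0.75924334
Cp = (USL - LSL)/(6*sigma) = (107.7 - 82.2)/(6*0.75924334) = 5.5977
Cpu = (107.7 - 96.86)/(3*0.75924334) = 4.7591
Cpl = (96.86 - 82.2)/(3*0.75924334) = 6.4362
Cpk = min(Cpu, Cpl) = 4.7591

4.7591


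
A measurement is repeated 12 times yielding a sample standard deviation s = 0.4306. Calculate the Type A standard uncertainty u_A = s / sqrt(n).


u_A = s / sqrt(n)
u_A = 0.4306 / sqrt(12)
u_A = 0.4306 / 3.4641016
u_A = 0.1243

0.1243


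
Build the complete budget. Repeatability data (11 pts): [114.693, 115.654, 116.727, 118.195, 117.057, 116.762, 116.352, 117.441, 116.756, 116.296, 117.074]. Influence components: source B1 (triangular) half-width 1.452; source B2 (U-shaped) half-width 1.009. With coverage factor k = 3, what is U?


mean = (114.693 + 115.654 + 116.727 + 118.195 + 117.057 + 116.762 + 116.352 + 117.441 + 116.756 + 116.296 + 117.074) / 11 = 116.637
s = sqrt(sum((x - mean)^2)/(n-1)) = 0.9177127
u_A = s / sqrt(n) = 0.9177127 / sqrt(11) = 0.27670079
u_B1 = 1.452 / sqrt(6) = 0.59277652
u_B2 = 1.009 / sqrt(2) = 0.71347074
uc = sqrt(0.27670079^2 + 0.59277652^2 + 0.71347074^2) = 0.96798132
U = k * uc = 3 * 0.96798132
U = 2.9039

2.9039


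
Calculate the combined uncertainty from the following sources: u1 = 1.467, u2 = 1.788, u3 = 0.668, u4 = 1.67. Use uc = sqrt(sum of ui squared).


uc = sqrt(1.467^2 + 1.788^2 + 0.668^2 + 1.67^2)
uc = sqrt(8.584157)
uc = 2.9299

2.9299


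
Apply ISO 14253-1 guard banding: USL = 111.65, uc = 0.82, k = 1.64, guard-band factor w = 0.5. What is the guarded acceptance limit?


U = k * uc = 1.64 * 0.82 = 1.3448
guard band g = w * U = 0.5 * 1.3448 = 0.6724
AL = USL - g = 111.65 - 0.6724
AL = 110.9776

110.9776


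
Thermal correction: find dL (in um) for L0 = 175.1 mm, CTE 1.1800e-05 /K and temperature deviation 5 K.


dL = L * alpha * dT
= 175.1 * 1.1800e-05 * 5
= 0.0103309 mm
dL_um = 0.0103309 * 1000 = 10.3309 um

10.3309


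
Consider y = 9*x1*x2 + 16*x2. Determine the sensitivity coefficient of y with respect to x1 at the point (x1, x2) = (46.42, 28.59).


y = 9*x1*x2 + 16*x2
dy/dx1 = 9*x2
Evaluate at x2 = 28.59: c1 = 9 * 28.59
c1 = 257.3100

257.3100


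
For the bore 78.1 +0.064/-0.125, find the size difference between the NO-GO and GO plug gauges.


GO = nominal - lower_tol (smallest hole = maximum material condition)
GO = 78.1 - 0.125 = 77.975
NO-GO = nominal + upper_tol (largest hole = least material condition)
NO-GO = 78.1 + 0.064 = 78.164
spread = NO-GO - GO = 78.164 - 77.975 = 0.1890

0.1890


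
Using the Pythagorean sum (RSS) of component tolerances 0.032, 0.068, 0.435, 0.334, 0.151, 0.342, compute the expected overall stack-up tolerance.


RSS = sqrt(0.032^2 + 0.068^2 + 0.435^2 + 0.334^2 + 0.151^2 + 0.342^2)
= sqrt(0.446194)
= 0.6680

0.6680


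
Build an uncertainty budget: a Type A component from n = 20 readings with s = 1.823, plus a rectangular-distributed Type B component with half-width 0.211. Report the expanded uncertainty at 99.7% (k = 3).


u_A = s / sqrt(n) = 1.823 / sqrt(20) = 0.40763519
u_B = half_width / sqrt(3) = 0.211 / sqrt(3) = 0.12182091
uc = sqrt(u_A^2 + u_B^2) = sqrt(0.40763519^2 + 0.12182091^2) = 0.42544892
U = k * uc = 3 * 0.42544892
U = 1.2763

1.2763


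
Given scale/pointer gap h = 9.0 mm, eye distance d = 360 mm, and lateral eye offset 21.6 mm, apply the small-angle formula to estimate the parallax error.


error = h * offset / d
= 9.0 * 21.6 / 360
= 0.5400

0.5400


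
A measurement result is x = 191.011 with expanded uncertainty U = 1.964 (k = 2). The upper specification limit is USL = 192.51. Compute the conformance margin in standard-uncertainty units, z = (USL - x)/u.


u = U / k = 1.964 / 2 = 0.982
margin = |USL - x| = |192.51 - 191.011| = 1.499
z = margin / u = 1.499 / 0.982
z = 1.5265

1.5265


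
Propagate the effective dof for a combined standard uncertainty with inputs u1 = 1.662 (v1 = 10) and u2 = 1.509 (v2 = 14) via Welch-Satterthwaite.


uc = sqrt(u1^2 + u2^2) = sqrt(1.662^2 + 1.509^2) = 2.2448441
v_eff = uc^4 / (u1^4/v1 + u2^4/v2)
= 2.2448441^4 / (1.662^4/10 + 1.509^4/14)
= 25.394797 / 1.1333633
v_eff = 22.4066

22.4066


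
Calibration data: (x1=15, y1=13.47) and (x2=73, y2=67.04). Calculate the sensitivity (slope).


slope = (y2 - y1) / (x2 - x1)
= (67.04 - 13.47) / (73 - 15)
= 53.5700 / 58
= 0.9236

0.9236


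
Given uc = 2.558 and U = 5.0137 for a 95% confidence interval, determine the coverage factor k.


k = U / uc
k = 5.0137 / 2.558
k = 1.96

1.96


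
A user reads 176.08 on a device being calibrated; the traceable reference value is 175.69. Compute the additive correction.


Correction = standard - reading
= 175.69 - 176.08
= -0.3900

-0.3900


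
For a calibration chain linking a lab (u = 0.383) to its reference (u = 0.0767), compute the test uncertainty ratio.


TUR = u_lab / u_ref
= 0.383 / 0.0767
= 4.9935

4.9935


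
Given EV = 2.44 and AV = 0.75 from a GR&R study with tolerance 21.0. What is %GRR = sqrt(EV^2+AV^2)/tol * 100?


GRR = sqrt(EV^2 + AV^2) = sqrt(2.44^2 + 0.75^2) = 2.5526653
%GRR = GRR / tol * 100 = 2.5526653 / 21.0 * 100
%GRR = 12.1555

12.1555


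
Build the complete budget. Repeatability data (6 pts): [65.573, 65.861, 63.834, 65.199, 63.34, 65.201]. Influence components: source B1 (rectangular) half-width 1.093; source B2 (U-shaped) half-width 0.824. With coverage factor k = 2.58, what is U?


mean = (65.573 + 65.861 + 63.834 + 65.199 + 63.34 + 65.201) / 6 = 64.83466667
s = sqrt(sum((x - mean)^2)/(n-1)) = 1.0100294
u_A = s / sqrt(n) = 1.0100294 / sqrt(6) = 0.41234278
u_B1 = 1.093 / sqrt(3) = 0.63104384
u_B2 = 0.824 / sqrt(2) = 0.58265599
uc = sqrt(0.41234278^2 + 0.63104384^2 + 0.58265599^2) = 0.95274913
U = k * uc = 2.58 * 0.95274913
U = 2.4581

2.4581


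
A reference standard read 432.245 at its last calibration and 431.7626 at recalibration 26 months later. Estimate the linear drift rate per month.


rate = (v2 - v1) / months
= (431.7626 - 432.245) / 26
= -0.4824 / 26
= -0.0186

-0.0186


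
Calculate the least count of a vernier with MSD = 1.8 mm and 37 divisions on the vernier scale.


LC = MSD / n_div
= 1.8 / 37
= 0.0486

0.0486


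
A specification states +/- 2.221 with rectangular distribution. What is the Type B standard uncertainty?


u_B = half_width / sqrt(3)
u_B = 2.221 / 1.7320508
u_B = 1.2823

1.2823


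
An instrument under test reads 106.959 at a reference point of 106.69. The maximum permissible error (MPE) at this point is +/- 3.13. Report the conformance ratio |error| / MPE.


e = indication - reference = 106.959 - 106.69 = 0.2690
|e| = 0.2690
ratio = |e| / MPE = 0.2690 / 3.13
ratio = 0.0859

0.0859


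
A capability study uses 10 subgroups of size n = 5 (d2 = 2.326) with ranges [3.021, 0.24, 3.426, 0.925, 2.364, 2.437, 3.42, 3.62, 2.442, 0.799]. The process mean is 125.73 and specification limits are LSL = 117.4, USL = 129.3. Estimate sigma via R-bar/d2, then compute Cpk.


R_bar = (3.021 + 0.24 + 3.426 + 0.925 + 2.364 + 2.437 + 3.42 + 3.62 + 2.442 + 0.799) / 10 = 2.2694
sigma = R_bar / d2 = 2.2694 / 2.326 = 0.97566638
Cp = (USL - LSL)/(6*sigma) = (129.3 - 117.4)/(6*0.97566638) = 2.0328
Cpu = (129.3 - 125.73)/(3*0.97566638) = 1.2197
Cpl = (125.73 - 117.4)/(3*0.97566638) = 2.8459
Cpk = min(Cpu, Cpl) = 1.2197

1.2197


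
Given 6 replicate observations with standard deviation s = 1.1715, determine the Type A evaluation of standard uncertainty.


u_A = s / sqrt(n)
u_A = 1.1715 / sqrt(6)
u_A = 1.1715 / 2.4494897
u_A = 0.4783

0.4783


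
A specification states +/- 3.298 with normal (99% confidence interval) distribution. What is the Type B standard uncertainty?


u_B = half_width / 2.576
u_B = 3.298 / 2.576
u_B = 1.2803

1.2803


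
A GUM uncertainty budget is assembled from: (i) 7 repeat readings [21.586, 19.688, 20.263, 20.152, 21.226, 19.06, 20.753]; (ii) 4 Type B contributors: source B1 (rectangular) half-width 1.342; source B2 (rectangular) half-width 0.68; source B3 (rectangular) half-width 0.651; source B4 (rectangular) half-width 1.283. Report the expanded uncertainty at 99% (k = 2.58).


mean = (21.586 + 19.688 + 20.263 + 20.152 + 21.226 + 19.06 + 20.753) / 7 = 20.38971429
s = sqrt(sum((x - mean)^2)/(n-1)) = 0.87517212
u_A = s / sqrt(n) = 0.87517212 / sqrt(7) = 0.33078397
u_B1 = 1.342 / sqrt(3) = 0.77480406
u_B2 = 0.68 / sqrt(3) = 0.39259818
u_B3 = 0.651 / sqrt(3) = 0.37585503
u_B4 = 1.283 / sqrt(3) = 0.7407404
uc = sqrt(0.33078397^2 + 0.77480406^2 + 0.39259818^2 + 0.37585503^2 + 0.7407404^2) = 1.2465296
U = k * uc = 2.58 * 1.2465296
U = 3.2160

3.2160


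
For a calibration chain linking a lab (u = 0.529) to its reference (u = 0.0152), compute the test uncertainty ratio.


TUR = u_lab / u_ref
= 0.529 / 0.0152
= 34.8026

34.8026


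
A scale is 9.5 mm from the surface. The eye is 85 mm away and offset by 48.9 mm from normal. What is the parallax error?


error = h * offset / d
= 9.5 * 48.9 / 85
= 5.4653

5.4653


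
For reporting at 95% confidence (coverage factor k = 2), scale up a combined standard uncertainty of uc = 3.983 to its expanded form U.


U = k * uc
U = 2 * 3.983
U = 7.9660

7.9660


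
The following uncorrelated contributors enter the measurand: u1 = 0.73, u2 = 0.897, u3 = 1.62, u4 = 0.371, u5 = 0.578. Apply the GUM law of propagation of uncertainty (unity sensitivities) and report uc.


uc = sqrt(0.73^2 + 0.897^2 + 1.62^2 + 0.371^2 + 0.578^2)
uc = sqrt(4.433634)
uc = 2.1056

2.1056


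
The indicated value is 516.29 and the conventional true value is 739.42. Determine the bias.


Systematic error = measured - true
= 516.29 - 739.42
= -223.1300

-223.1300


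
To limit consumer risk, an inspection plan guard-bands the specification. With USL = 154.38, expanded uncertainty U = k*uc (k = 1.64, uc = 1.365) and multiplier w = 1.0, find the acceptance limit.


U = k * uc = 1.64 * 1.365 = 2.2386
guard band g = w * U = 1.0 * 2.2386 = 2.2386
AL = USL - g = 154.38 - 2.2386
AL = 152.1414

152.1414


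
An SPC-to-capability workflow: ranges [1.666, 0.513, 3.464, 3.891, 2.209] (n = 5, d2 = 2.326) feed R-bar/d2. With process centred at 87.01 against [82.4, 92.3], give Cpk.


R_bar = (1.666 + 0.513 + 3.464 + 3.891 + 2.209) / 5 = 2.3486
sigma = R_bar / d2 = 2.3486 / 2.326 = 1.0097163
Cp = (USL - LSL)/(6*sigma) = (92.3 - 82.4)/(6*1.0097163) = 1.6341
Cpu = (92.3 - 87.01)/(3*1.0097163) = 1.7464
Cpl = (87.01 - 82.4)/(3*1.0097163) = 1.5219
Cpk = min(Cpu, Cpl) = 1.5219

1.5219


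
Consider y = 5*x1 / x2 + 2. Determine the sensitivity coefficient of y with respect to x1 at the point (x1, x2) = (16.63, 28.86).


y = 5*x1 / x2 + 2
dy/dx1 = 5/x2
Evaluate at x2 = 28.86: c1 = 5 / 28.86
c1 = 0.1733

0.1733


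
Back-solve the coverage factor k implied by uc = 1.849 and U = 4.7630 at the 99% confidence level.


k = U / uc
k = 4.7630 / 1.849
k = 2.576

2.576


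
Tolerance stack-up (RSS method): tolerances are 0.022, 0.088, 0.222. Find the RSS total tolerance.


RSS = sqrt(0.022^2 + 0.088^2 + 0.222^2)
= sqrt(0.057512)
= 0.2398

0.2398


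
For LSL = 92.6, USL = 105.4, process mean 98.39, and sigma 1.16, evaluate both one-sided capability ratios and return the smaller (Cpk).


Cpu = (USL - mean) / (3*sigma) = (105.4 - 98.39) / (3*1.16) = 2.0144
Cpl = (mean - LSL) / (3*sigma) = (98.39 - 92.6) / (3*1.16) = 1.6638
Cpk = min(Cpu, Cpl) = 1.6638

1.6638


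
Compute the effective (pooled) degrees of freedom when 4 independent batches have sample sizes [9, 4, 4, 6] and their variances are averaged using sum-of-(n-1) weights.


nu = sum_i (n_i - 1)
nu = ((9 - 1) + (4 - 1) + (4 - 1) + (6 - 1))
nu = 8 + 3 + 3 + 5
nu = 19

19


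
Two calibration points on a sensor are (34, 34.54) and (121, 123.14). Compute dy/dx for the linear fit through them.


slope = (y2 - y1) / (x2 - x1)
= (123.14 - 34.54) / (121 - 34)
= 88.6000 / 87
= 1.0184

1.0184


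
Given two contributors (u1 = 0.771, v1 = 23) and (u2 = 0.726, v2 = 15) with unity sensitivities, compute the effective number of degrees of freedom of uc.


uc = sqrt(u1^2 + u2^2) = sqrt(0.771^2 + 0.726^2) = 1.059017
v_eff = uc^4 / (u1^4/v1 + u2^4/v2)
= 1.059017^4 / (0.771^4/23 + 0.726^4/15)
= 1.2578004 / 0.03388409
v_eff = 37.1207

37.1207


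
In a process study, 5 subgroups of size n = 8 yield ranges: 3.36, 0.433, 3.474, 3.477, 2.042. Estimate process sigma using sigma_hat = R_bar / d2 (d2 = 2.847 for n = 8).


R_bar = (3.36 + 0.433 + 3.474 + 3.477 + 2.042) / 5
R_bar = 12.786 / 5 = 2.5572
sigma_hat = R_bar / d2 = 2.5572 / 2.847 = 0.8982

0.8982


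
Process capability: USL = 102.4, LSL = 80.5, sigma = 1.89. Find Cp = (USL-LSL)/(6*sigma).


Cp = (USL - LSL) / (6 * sigma)
= (102.4 - 80.5) / (6 * 1.89)
= 21.9000 / 11.3400
= 1.9312

1.9312


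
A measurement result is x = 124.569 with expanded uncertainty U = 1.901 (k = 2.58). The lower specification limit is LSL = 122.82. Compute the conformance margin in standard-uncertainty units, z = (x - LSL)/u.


u = U / k = 1.901 / 2.58 = 0.73682171
margin = |LSL - x| = |122.82 - 124.569| = 1.749
z = margin / u = 1.749 / 0.73682171
z = 2.3737

2.3737


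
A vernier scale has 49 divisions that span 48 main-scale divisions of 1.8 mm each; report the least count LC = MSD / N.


LC = MSD / n_div
= 1.8 / 49
= 0.0367

0.0367


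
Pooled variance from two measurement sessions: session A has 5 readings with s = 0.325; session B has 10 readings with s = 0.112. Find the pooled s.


s_p = sqrt(((n1-1)*s1^2 + (n2-1)*s2^2) / (n1+n2-2))
numerator = (5-1)*0.325^2 + (10-1)*0.112^2 = 0.4225 + 0.112896 = 0.535396
denominator = 5 + 10 - 2 = 13
s_p^2 = 0.535396 / 13 = 0.041184308
s_p = sqrt(0.041184308) = 0.2029

0.2029


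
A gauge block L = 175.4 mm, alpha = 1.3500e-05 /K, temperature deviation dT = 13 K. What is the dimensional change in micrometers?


dL = L * alpha * dT
= 175.4 * 1.3500e-05 * 13
= 0.0307827 mm
dL_um = 0.0307827 * 1000 = 30.7827 um

30.7827


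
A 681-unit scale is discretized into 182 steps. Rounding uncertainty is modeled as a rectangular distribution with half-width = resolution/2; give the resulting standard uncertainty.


resolution = range / divisions
resolution = 681 / 182 = 3.7417582
u_res = resolution / (2*sqrt(3))
u_res = 3.7417582 / 3.4641016
u_res = 1.0802

1.0802


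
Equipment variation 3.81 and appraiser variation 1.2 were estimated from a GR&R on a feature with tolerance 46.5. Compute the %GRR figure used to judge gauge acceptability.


GRR = sqrt(EV^2 + AV^2) = sqrt(3.81^2 + 1.2^2) = 3.9945087
%GRR = GRR / tol * 100 = 3.9945087 / 46.5 * 100
%GRR = 8.5903

8.5903


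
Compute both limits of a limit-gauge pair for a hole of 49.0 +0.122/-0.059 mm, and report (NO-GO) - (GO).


GO = nominal - lower_tol (smallest hole = maximum material condition)
GO = 49.0 - 0.059 = 48.941
NO-GO = nominal + upper_tol (largest hole = least material condition)
NO-GO = 49.0 + 0.122 = 49.122
spread = NO-GO - GO = 49.122 - 48.941 = 0.1810

0.1810


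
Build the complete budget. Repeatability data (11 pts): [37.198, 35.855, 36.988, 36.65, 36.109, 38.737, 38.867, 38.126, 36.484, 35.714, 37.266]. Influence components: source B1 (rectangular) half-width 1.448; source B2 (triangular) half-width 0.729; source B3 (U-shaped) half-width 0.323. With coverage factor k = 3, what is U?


mean = (37.198 + 35.855 + 36.988 + 36.65 + 36.109 + 38.737 + 38.867 + 38.126 + 36.484 + 35.714 + 37.266) / 11 = 37.09036364
s = sqrt(sum((x - mean)^2)/(n-1)) = 1.0926333
u_A = s / sqrt(n) = 1.0926333 / sqrt(11) = 0.32944134
u_B1 = 1.448 / sqrt(3) = 0.83600319
u_B2 = 0.729 / sqrt(6) = 0.297613
u_B3 = 0.323 / sqrt(2) = 0.22839549
uc = sqrt(0.32944134^2 + 0.83600319^2 + 0.297613^2 + 0.22839549^2) = 0.97374069
U = k * uc = 3 * 0.97374069
U = 2.9212

2.9212


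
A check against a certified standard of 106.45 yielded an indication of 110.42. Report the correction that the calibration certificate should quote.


Correction = standard - reading
= 106.45 - 110.42
= -3.9700

-3.9700


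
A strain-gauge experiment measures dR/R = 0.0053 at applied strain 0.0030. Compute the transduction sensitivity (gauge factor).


GF = (dR/R) / epsilon
= 0.0053 / 0.0030
= 1.7667

1.7667


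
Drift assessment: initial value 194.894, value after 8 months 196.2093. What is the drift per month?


rate = (v2 - v1) / months
= (196.2093 - 194.894) / 8
= 1.3153 / 8
= 0.1644

0.1644


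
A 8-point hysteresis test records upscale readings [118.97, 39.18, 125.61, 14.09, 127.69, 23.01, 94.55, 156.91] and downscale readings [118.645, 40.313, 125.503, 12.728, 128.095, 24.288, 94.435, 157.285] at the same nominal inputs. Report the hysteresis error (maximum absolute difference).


|118.97 - 118.645| = 0.3250
|39.18 - 40.313| = 1.1330
|125.61 - 125.503| = 0.1070
|14.09 - 12.728| = 1.3620
|127.69 - 128.095| = 0.4050
|23.01 - 24.288| = 1.2780
|94.55 - 94.435| = 0.1150
|156.91 - 157.285| = 0.3750
hysteresis = max(diffs) = 1.3620

1.3620


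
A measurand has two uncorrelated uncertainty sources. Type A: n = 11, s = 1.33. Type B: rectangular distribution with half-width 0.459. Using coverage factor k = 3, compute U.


u_A = s / sqrt(n) = 1.33 / sqrt(11) = 0.40101009
u_B = half_width / sqrt(3) = 0.459 / sqrt(3) = 0.26500377
uc = sqrt(u_A^2 + u_B^2) = sqrt(0.40101009^2 + 0.26500377^2) = 0.48066214
U = k * uc = 3 * 0.48066214
U = 1.4420

1.4420


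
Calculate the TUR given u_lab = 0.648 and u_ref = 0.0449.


TUR = u_lab / u_ref
= 0.648 / 0.0449
= 14.4321

14.4321


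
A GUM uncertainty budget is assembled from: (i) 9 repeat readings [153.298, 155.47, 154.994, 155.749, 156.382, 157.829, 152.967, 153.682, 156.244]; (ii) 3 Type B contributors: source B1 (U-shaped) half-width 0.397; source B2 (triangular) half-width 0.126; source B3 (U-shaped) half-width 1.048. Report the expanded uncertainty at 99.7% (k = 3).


mean = (153.298 + 155.47 + 154.994 + 155.749 + 156.382 + 157.829 + 152.967 + 153.682 + 156.244) / 9 = 155.1794444
s = sqrt(sum((x - mean)^2)/(n-1)) = 1.609342
u_A = s / sqrt(n) = 1.609342 / sqrt(9) = 0.53644733
u_B1 = 0.397 / sqrt(2) = 0.28072139
u_B2 = 0.126 / sqrt(6) = 0.051439285
u_B3 = 1.048 / sqrt(2) = 0.74104791
uc = sqrt(0.53644733^2 + 0.28072139^2 + 0.051439285^2 + 0.74104791^2) = 0.95832053
U = k * uc = 3 * 0.95832053
U = 2.8750

2.8750


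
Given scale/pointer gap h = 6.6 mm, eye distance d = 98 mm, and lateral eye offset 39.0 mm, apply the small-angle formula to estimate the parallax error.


error = h * offset / d
= 6.6 * 39.0 / 98
= 2.6265

2.6265


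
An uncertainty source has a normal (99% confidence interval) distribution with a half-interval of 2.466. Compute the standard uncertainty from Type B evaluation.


u_B = half_width / 2.576
u_B = 2.466 / 2.576
u_B = 0.9573

0.9573


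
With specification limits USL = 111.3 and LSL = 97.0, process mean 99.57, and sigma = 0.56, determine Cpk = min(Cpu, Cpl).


Cpu = (USL - mean) / (3*sigma) = (111.3 - 99.57) / (3*0.56) = 6.9821
Cpl = (mean - LSL) / (3*sigma) = (99.57 - 97.0) / (3*0.56) = 1.5298
Cpk = min(Cpu, Cpl) = 1.5298

1.5298


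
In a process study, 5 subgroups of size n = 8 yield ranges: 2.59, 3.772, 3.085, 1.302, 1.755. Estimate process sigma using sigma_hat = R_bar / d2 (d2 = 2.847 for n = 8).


R_bar = (2.59 + 3.772 + 3.085 + 1.302 + 1.755) / 5
R_bar = 12.504 / 5 = 2.5008
sigma_hat = R_bar / d2 = 2.5008 / 2.847 = 0.8784

0.8784


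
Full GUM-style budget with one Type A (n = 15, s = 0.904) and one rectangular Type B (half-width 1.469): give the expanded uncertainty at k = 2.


u_A = s / sqrt(n) = 0.904 / sqrt(15) = 0.2334118
u_B = half_width / sqrt(3) = 1.469 / sqrt(3) = 0.84812755
uc = sqrt(u_A^2 + u_B^2) = sqrt(0.2334118^2 + 0.84812755^2) = 0.87965983
U = k * uc = 2 * 0.87965983
U = 1.7593

1.7593


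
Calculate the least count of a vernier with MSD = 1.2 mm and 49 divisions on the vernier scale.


LC = MSD / n_div
= 1.2 / 49
= 0.0245

0.0245


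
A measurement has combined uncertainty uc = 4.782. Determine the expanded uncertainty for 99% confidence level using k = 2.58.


U = k * uc
U = 2.58 * 4.782
U = 12.3376

12.3376


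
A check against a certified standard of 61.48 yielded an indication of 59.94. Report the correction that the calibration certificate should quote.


Correction = standard - reading
= 61.48 - 59.94
= 1.5400

1.5400


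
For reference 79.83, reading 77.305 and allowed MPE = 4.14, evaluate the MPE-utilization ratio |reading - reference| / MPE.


e = indication - reference = 77.305 - 79.83 = -2.5250
|e| = 2.5250
ratio = |e| / MPE = 2.5250 / 4.14
ratio = 0.6099

0.6099


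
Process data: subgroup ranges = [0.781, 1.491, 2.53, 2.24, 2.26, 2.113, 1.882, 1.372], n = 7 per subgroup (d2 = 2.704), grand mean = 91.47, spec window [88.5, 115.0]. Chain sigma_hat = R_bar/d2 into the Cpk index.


R_bar = (0.781 + 1.491 + 2.53 + 2.24 + 2.26 + 2.113 + 1.882 + 1.372) / 8 = 1.833625
sigma = R_bar / d2 = 1.833625 / 2.704 = 0.67811575
Cp = (USL - LSL)/(6*sigma) = (115.0 - 88.5)/(6*0.67811575) = 6.5131
Cpu = (115.0 - 91.47)/(3*0.67811575) = 11.5664
Cpl = (91.47 - 88.5)/(3*0.67811575) = 1.4599
Cpk = min(Cpu, Cpl) = 1.4599

1.4599


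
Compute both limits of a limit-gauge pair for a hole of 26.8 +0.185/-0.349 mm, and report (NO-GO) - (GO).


GO = nominal - lower_tol (smallest hole = maximum material condition)
GO = 26.8 - 0.349 = 26.451
NO-GO = nominal + upper_tol (largest hole = least material condition)
NO-GO = 26.8 + 0.185 = 26.985
spread = NO-GO - GO = 26.985 - 26.451 = 0.5340

0.5340


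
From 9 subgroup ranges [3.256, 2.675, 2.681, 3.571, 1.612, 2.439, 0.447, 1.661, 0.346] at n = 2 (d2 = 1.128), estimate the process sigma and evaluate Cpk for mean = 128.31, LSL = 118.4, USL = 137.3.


R_bar = (3.256 + 2.675 + 2.681 + 3.571 + 1.612 + 2.439 + 0.447 + 1.661 + 0.346) / 9 = 2.0764444
sigma = R_bar / d2 = 2.0764444 / 1.128 = 1.8408195
Cp = (USL - LSL)/(6*sigma) = (137.3 - 118.4)/(6*1.8408195) = 1.7112
Cpu = (137.3 - 128.31)/(3*1.8408195) = 1.6279
Cpl = (128.31 - 118.4)/(3*1.8408195) = 1.7945
Cpk = min(Cpu, Cpl) = 1.6279

1.6279


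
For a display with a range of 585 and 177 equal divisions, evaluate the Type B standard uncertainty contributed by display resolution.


resolution = range / divisions
resolution = 585 / 177 = 3.3050847
u_res = resolution / (2*sqrt(3))
u_res = 3.3050847 / 3.4641016
u_res = 0.9541

0.9541


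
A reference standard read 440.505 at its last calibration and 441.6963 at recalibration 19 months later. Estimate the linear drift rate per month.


rate = (v2 - v1) / months
= (441.6963 - 440.505) / 19
= 1.1913 / 19
= 0.0627

0.0627


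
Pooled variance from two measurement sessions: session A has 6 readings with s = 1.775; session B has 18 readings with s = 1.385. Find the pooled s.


s_p = sqrt(((n1-1)*s1^2 + (n2-1)*s2^2) / (n1+n2-2))
numerator = (6-1)*1.775^2 + (18-1)*1.385^2 = 15.753125 + 32.609825 = 48.36295
denominator = 6 + 18 - 2 = 22
s_p^2 = 48.36295 / 22 = 2.1983159
s_p = sqrt(2.1983159) = 1.4827

1.4827


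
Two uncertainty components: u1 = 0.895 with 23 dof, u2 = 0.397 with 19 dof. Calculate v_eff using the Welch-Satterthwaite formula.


uc = sqrt(u1^2 + u2^2) = sqrt(0.895^2 + 0.397^2) = 0.97909857
v_eff = uc^4 / (u1^4/v1 + u2^4/v2)
= 0.97909857^4 / (0.895^4/23 + 0.397^4/19)
= 0.91897916 / 0.029204837
v_eff = 31.4667

31.4667


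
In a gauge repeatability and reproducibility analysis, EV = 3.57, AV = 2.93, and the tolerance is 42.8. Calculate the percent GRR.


GRR = sqrt(EV^2 + AV^2) = sqrt(3.57^2 + 2.93^2) = 4.6184196
%GRR = GRR / tol * 100 = 4.6184196 / 42.8 * 100
%GRR = 10.7907

10.7907


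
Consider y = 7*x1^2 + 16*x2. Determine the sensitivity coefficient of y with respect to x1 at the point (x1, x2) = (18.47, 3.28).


y = 7*x1^2 + 16*x2
dy/dx1 = 2*7*x1
Evaluate at x1 = 18.47: c1 = 14 * 18.47
c1 = 258.5800

258.5800


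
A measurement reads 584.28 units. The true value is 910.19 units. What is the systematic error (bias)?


Systematic error = measured - true
= 584.28 - 910.19
= -325.9100

-325.9100


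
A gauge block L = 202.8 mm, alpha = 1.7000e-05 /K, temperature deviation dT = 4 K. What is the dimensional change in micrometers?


dL = L * alpha * dT
= 202.8 * 1.7000e-05 * 4
= 0.0137904 mm
dL_um = 0.0137904 * 1000 = 13.7904 um

13.7904


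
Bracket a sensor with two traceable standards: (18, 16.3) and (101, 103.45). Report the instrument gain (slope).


slope = (y2 - y1) / (x2 - x1)
= (103.45 - 16.3) / (101 - 18)
= 87.1500 / 83
= 1.0500

1.0500


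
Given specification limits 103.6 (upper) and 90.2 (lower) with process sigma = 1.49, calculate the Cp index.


Cp = (USL - LSL) / (6 * sigma)
= (103.6 - 90.2) / (6 * 1.49)
= 13.4000 / 8.9400
= 1.4989

1.4989


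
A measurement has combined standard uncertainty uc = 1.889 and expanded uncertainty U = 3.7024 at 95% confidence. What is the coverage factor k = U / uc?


k = U / uc
k = 3.7024 / 1.889
k = 1.96

1.96


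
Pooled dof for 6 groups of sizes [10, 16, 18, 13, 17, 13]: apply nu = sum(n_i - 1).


nu = sum_i (n_i - 1)
nu = ((10 - 1) + (16 - 1) + (18 - 1) + (13 - 1) + (17 - 1) + (13 - 1))
nu = 9 + 15 + 17 + 12 + 16 + 12
nu = 81

81


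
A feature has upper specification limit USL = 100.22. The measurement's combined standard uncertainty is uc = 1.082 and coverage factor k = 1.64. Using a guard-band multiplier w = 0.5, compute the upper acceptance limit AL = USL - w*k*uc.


U = k * uc = 1.64 * 1.082 = 1.77448
guard band g = w * U = 0.5 * 1.77448 = 0.88724
AL = USL - g = 100.22 - 0.88724
AL = 99.3328

99.3328


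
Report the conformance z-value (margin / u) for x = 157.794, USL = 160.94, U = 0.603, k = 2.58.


u = U / k = 0.603 / 2.58 = 0.23372093
margin = |USL - x| = |160.94 - 157.794| = 3.146
z = margin / u = 3.146 / 0.23372093
z = 13.4605

13.4605


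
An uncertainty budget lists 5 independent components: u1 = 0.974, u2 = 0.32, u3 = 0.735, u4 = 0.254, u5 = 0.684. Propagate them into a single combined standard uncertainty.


uc = sqrt(0.974^2 + 0.32^2 + 0.735^2 + 0.254^2 + 0.684^2)
uc = sqrt(2.123673)
uc = 1.4573

1.4573


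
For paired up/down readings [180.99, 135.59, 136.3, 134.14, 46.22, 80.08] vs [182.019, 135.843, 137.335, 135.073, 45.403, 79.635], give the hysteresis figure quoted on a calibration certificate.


|180.99 - 182.019| = 1.0290
|135.59 - 135.843| = 0.2530
|136.3 - 137.335| = 1.0350
|134.14 - 135.073| = 0.9330
|46.22 - 45.403| = 0.8170
|80.08 - 79.635| = 0.4450
hysteresis = max(diffs) = 1.0350

1.0350


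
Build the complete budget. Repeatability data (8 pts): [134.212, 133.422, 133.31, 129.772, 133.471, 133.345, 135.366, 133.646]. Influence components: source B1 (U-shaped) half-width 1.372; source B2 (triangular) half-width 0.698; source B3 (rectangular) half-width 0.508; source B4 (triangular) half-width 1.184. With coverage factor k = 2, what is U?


mean = (134.212 + 133.422 + 133.31 + 129.772 + 133.471 + 133.345 + 135.366 + 133.646) / 8 = 133.318
s = sqrt(sum((x - mean)^2)/(n-1)) = 1.590609
u_A = s / sqrt(n) = 1.590609 / sqrt(8) = 0.56236521
u_B1 = 1.372 / sqrt(2) = 0.9701505
u_B2 = 0.698 / sqrt(6) = 0.28495731
u_B3 = 0.508 / sqrt(3) = 0.29329394
u_B4 = 1.184 / sqrt(6) = 0.48336598
uc = sqrt(0.56236521^2 + 0.9701505^2 + 0.28495731^2 + 0.29329394^2 + 0.48336598^2) = 1.2877544
U = k * uc = 2 * 1.2877544
U = 2.5755

2.5755


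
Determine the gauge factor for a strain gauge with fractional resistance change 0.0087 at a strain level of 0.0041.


GF = (dR/R) / epsilon
= 0.0087 / 0.0041
= 2.1220

2.1220


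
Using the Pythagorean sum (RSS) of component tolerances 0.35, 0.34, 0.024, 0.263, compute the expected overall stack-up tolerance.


RSS = sqrt(0.35^2 + 0.34^2 + 0.024^2 + 0.263^2)
= sqrt(0.307845)
= 0.5548

0.5548


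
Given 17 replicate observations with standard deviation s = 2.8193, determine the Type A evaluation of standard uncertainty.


u_A = s / sqrt(n)
u_A = 2.8193 / sqrt(17)
u_A = 2.8193 / 4.1231056
u_A = 0.6838

0.6838


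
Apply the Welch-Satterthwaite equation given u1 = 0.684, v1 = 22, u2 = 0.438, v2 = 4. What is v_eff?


uc = sqrt(u1^2 + u2^2) = sqrt(0.684^2 + 0.438^2) = 0.81221918
v_eff = uc^4 / (u1^4/v1 + u2^4/v2)
= 0.81221918^4 / (0.684^4/22 + 0.438^4/4)
= 0.43520409 / 0.019150541
v_eff = 22.7254

22.7254


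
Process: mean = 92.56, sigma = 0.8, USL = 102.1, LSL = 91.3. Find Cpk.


Cpu = (USL - mean) / (3*sigma) = (102.1 - 92.56) / (3*0.8) = 3.9750
Cpl = (mean - LSL) / (3*sigma) = (92.56 - 91.3) / (3*0.8) = 0.5250
Cpk = min(Cpu, Cpl) = 0.5250

0.5250


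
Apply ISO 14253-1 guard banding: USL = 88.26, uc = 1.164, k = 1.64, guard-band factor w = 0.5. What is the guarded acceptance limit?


U = k * uc = 1.64 * 1.164 = 1.90896
guard band g = w * U = 0.5 * 1.90896 = 0.95448
AL = USL - g = 88.26 - 0.95448
AL = 87.3055

87.3055


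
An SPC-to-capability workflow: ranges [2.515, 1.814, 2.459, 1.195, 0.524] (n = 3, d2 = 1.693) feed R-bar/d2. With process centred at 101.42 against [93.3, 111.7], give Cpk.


R_bar = (2.515 + 1.814 + 2.459 + 1.195 + 0.524) / 5 = 1.7014
sigma = R_bar / d2 = 1.7014 / 1.693 = 1.0049616
Cp = (USL - LSL)/(6*sigma) = (111.7 - 93.3)/(6*1.0049616) = 3.0515
Cpu = (111.7 - 101.42)/(3*1.0049616) = 3.4097
Cpl = (101.42 - 93.3)/(3*1.0049616) = 2.6933
Cpk = min(Cpu, Cpl) = 2.6933

2.6933


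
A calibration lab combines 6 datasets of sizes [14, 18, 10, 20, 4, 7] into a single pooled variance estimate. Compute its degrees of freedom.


nu = sum_i (n_i - 1)
nu = ((14 - 1) + (18 - 1) + (10 - 1) + (20 - 1) + (4 - 1) + (7 - 1))
nu = 13 + 17 + 9 + 19 + 3 + 6
nu = 67

67


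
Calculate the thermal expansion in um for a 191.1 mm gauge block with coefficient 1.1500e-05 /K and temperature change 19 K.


dL = L * alpha * dT
= 191.1 * 1.1500e-05 * 19
= 0.0417553 mm
dL_um = 0.0417553 * 1000 = 41.7553 um

41.7553


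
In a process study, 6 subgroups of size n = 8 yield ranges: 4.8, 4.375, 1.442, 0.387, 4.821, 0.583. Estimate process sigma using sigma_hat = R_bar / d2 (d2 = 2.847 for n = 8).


R_bar = (4.8 + 4.375 + 1.442 + 0.387 + 4.821 + 0.583) / 6
R_bar = 16.408 / 6 = 2.7346667
sigma_hat = R_bar / d2 = 2.7346667 / 2.847 = 0.9605

0.9605


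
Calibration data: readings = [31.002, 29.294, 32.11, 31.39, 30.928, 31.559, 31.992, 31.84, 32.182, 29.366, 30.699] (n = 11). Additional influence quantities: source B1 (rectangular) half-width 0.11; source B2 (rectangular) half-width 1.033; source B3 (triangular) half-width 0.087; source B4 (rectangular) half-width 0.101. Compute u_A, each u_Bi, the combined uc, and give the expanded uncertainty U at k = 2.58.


mean = (31.002 + 29.294 + 32.11 + 31.39 + 30.928 + 31.559 + 31.992 + 31.84 + 32.182 + 29.366 + 30.699) / 11 = 31.12381818
s = sqrt(sum((x - mean)^2)/(n-1)) = 1.0144461
u_A = s / sqrt(n) = 1.0144461 / sqrt(11) = 0.30586701
u_B1 = 0.11 / sqrt(3) = 0.06350853
u_B2 = 1.033 / sqrt(3) = 0.59640283
u_B3 = 0.087 / sqrt(6) = 0.035517601
u_B4 = 0.101 / sqrt(3) = 0.058312377
uc = sqrt(0.30586701^2 + 0.06350853^2 + 0.59640283^2 + 0.035517601^2 + 0.058312377^2) = 0.67671717
U = k * uc = 2.58 * 0.67671717
U = 1.7459

1.7459


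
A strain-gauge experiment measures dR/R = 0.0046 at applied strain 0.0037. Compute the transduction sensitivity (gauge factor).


GF = (dR/R) / epsilon
= 0.0046 / 0.0037
= 1.2432

1.2432


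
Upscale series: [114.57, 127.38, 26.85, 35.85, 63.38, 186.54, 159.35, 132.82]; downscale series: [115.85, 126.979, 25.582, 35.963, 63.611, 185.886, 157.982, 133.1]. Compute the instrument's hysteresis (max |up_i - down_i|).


|114.57 - 115.85| = 1.2800
|127.38 - 126.979| = 0.4010
|26.85 - 25.582| = 1.2680
|35.85 - 35.963| = 0.1130
|63.38 - 63.611| = 0.2310
|186.54 - 185.886| = 0.6540
|159.35 - 157.982| = 1.3680
|132.82 - 133.1| = 0.2800
hysteresis = max(diffs) = 1.3680

1.3680


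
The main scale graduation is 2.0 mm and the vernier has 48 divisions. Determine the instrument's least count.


LC = MSD / n_div
= 2.0 / 48
= 0.0417

0.0417


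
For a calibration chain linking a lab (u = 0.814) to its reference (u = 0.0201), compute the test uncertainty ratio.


TUR = u_lab / u_ref
= 0.814 / 0.0201
= 40.4975

40.4975


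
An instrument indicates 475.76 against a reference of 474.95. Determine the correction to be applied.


Correction = standard - reading
= 474.95 - 475.76
= -0.8100

-0.8100


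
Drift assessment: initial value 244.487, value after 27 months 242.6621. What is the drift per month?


rate = (v2 - v1) / months
= (242.6621 - 244.487) / 27
= -1.8249 / 27
= -0.0676

-0.0676


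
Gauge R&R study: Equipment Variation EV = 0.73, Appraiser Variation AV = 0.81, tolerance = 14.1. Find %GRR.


GRR = sqrt(EV^2 + AV^2) = sqrt(0.73^2 + 0.81^2) = 1.0904128
%GRR = GRR / tol * 100 = 1.0904128 / 14.1 * 100
%GRR = 7.7334

7.7334


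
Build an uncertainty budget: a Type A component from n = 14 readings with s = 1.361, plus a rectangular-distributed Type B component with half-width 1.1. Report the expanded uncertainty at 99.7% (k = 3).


u_A = s / sqrt(n) = 1.361 / sqrt(14) = 0.36374255
u_B = half_width / sqrt(3) = 1.1 / sqrt(3) = 0.6350853
uc = sqrt(u_A^2 + u_B^2) = sqrt(0.36374255^2 + 0.6350853^2) = 0.73187566
U = k * uc = 3 * 0.73187566
U = 2.1956

2.1956


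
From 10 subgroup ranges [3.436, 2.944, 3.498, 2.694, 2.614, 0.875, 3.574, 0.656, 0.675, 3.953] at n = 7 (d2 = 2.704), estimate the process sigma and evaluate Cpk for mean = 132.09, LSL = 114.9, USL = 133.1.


R_bar = (3.436 + 2.944 + 3.498 + 2.694 + 2.614 + 0.875 + 3.574 + 0.656 + 0.675 + 3.953) / 10 = 2.4919
sigma = R_bar / d2 = 2.4919 / 2.704 = 0.92156065
Cp = (USL - LSL)/(6*sigma) = (133.1 - 114.9)/(6*0.92156065) = 3.2915
Cpu = (133.1 - 132.09)/(3*0.92156065) = 0.3653
Cpl = (132.09 - 114.9)/(3*0.92156065) = 6.2177
Cpk = min(Cpu, Cpl) = 0.3653

0.3653


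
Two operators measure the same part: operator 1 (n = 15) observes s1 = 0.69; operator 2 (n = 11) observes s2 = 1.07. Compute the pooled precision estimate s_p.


s_p = sqrt(((n1-1)*s1^2 + (n2-1)*s2^2) / (n1+n2-2))
numerator = (15-1)*0.69^2 + (11-1)*1.07^2 = 6.6654 + 11.449 = 18.1144
denominator = 15 + 11 - 2 = 24
s_p^2 = 18.1144 / 24 = 0.75476667
s_p = sqrt(0.75476667) = 0.8688

0.8688


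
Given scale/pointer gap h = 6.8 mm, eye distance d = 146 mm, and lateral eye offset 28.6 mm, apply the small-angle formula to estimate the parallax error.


error = h * offset / d
= 6.8 * 28.6 / 146
= 1.3321

1.3321


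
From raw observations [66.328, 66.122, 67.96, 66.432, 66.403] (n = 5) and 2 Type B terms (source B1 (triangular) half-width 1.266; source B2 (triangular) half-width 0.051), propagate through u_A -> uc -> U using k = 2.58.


mean = (66.328 + 66.122 + 67.96 + 66.432 + 66.403) / 5 = 66.649
s = sqrt(sum((x - mean)^2)/(n-1)) = 0.74281492
u_A = s / sqrt(n) = 0.74281492 / sqrt(5) = 0.33219693
u_B1 = 1.266 / sqrt(6) = 0.51684234
u_B2 = 0.051 / sqrt(6) = 0.020820663
uc = sqrt(0.33219693^2 + 0.51684234^2 + 0.020820663^2) = 0.61474735
U = k * uc = 2.58 * 0.61474735
U = 1.5860

1.5860


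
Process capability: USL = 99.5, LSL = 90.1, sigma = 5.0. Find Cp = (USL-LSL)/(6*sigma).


Cp = (USL - LSL) / (6 * sigma)
= (99.5 - 90.1) / (6 * 5.0)
= 9.4000 / 30.0000
= 0.3133

0.3133


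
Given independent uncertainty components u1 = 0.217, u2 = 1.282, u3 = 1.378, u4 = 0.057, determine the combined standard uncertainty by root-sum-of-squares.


uc = sqrt(0.217^2 + 1.282^2 + 1.378^2 + 0.057^2)
uc = sqrt(3.592746)
uc = 1.8955

1.8955


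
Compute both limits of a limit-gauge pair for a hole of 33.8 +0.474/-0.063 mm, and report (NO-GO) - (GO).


GO = nominal - lower_tol (smallest hole = maximum material condition)
GO = 33.8 - 0.063 = 33.737
NO-GO = nominal + upper_tol (largest hole = least material condition)
NO-GO = 33.8 + 0.474 = 34.274
spread = NO-GO - GO = 34.274 - 33.737 = 0.5370

0.5370
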